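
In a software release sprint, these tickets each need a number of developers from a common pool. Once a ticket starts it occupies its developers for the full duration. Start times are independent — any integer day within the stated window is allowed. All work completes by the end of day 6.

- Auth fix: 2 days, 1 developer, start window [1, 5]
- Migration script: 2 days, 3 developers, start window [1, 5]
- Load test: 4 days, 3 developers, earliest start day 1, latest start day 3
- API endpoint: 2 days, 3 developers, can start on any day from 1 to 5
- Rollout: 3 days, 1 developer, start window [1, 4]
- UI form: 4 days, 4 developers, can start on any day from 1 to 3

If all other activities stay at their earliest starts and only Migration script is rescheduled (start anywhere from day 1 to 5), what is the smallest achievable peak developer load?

Migration script@1: d1:15  d2:15  d3:8  d4:7  d5:0  d6:0 → peak 15
Migration script@2: d1:12  d2:15  d3:11  d4:7  d5:0  d6:0 → peak 15
Migration script@3: d1:12  d2:12  d3:11  d4:10  d5:0  d6:0 → peak 12
Migration script@4: d1:12  d2:12  d3:8  d4:10  d5:3  d6:0 → peak 12
Migration script@5: d1:12  d2:12  d3:8  d4:7  d5:3  d6:3 → peak 12
Best is Migration script@3, peak 12.

12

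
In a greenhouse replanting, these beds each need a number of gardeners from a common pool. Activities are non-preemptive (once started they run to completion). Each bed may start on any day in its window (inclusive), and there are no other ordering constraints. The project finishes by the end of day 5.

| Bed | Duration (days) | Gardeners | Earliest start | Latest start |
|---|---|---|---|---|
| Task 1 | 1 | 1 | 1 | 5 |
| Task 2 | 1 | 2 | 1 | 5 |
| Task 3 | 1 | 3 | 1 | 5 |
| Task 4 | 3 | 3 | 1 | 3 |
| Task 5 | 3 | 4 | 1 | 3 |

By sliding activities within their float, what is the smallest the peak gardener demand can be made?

Early-start (Task 1@1, Task 2@1, Task 3@1, Task 4@1, Task 5@1) gives peak 13: d1:13  d2:7  d3:7  d4:0  d5:0.
Shift Task 4→2, Task 5→2.
Schedule Task 1@1, Task 2@1, Task 3@1, Task 4@2, Task 5@2: d1:6  d2:7  d3:7  d4:7  d5:0 — peak 7.

7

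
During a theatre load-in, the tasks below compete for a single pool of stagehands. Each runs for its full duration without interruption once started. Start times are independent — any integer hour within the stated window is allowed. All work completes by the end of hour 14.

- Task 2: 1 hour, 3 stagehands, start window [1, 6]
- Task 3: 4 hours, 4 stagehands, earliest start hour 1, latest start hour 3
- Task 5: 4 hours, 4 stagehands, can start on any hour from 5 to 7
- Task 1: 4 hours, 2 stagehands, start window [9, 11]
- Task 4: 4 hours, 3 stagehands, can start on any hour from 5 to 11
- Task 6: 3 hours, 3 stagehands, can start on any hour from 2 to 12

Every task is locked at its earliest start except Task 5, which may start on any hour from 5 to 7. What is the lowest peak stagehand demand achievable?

7

Task 5@5: h1:7  h2:7  h3:7  h4:7  h5:7  h6:7  h7:7  h8:7  h9:2  h10:2  h11:2  h12:2  h13:0  h14:0 → peak 7
Task 5@6: h1:7  h2:7  h3:7  h4:7  h5:3  h6:7  h7:7  h8:7  h9:6  h10:2  h11:2  h12:2  h13:0  h14:0 → peak 7
Task 5@7: h1:7  h2:7  h3:7  h4:7  h5:3  h6:3  h7:7  h8:7  h9:6  h10:6  h11:2  h12:2  h13:0  h14:0 → peak 7
Best is Task 5@5, peak 7.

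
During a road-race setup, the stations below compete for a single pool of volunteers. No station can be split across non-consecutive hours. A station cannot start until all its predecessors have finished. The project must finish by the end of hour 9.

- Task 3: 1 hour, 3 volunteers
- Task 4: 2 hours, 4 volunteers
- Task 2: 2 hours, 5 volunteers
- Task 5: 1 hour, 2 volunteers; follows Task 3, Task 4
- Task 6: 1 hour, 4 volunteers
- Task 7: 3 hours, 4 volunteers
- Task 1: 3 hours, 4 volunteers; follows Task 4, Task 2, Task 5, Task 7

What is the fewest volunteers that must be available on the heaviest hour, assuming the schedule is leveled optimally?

8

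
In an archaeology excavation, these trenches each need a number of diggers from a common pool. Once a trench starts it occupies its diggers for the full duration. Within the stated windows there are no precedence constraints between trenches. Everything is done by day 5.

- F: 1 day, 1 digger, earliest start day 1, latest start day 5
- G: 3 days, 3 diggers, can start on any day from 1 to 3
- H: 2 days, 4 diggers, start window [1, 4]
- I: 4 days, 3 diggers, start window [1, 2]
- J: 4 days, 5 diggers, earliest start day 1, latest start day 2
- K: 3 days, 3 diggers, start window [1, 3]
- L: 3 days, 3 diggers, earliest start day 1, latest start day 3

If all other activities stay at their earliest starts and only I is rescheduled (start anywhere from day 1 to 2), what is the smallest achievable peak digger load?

I@1: d1:22  d2:21  d3:17  d4:8  d5:0 → peak 22
I@2: d1:19  d2:21  d3:17  d4:8  d5:3 → peak 21
Best is I@2, peak 21.

21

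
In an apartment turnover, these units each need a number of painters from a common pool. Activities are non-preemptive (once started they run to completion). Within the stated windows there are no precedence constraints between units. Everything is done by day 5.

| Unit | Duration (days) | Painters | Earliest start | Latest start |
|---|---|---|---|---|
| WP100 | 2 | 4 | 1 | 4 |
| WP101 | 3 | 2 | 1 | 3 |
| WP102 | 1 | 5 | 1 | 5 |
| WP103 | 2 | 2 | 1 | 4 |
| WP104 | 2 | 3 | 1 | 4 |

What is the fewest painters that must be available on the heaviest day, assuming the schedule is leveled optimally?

7

Early-start (WP100@1, WP101@1, WP102@1, WP103@1, WP104@1) gives peak 16: d1:16  d2:11  d3:2  d4:0  d5:0.
Shift WP102→3, WP103→4, WP104→4.
Schedule WP100@1, WP101@1, WP102@3, WP103@4, WP104@4: d1:6  d2:6  d3:7  d4:5  d5:5 — peak 7.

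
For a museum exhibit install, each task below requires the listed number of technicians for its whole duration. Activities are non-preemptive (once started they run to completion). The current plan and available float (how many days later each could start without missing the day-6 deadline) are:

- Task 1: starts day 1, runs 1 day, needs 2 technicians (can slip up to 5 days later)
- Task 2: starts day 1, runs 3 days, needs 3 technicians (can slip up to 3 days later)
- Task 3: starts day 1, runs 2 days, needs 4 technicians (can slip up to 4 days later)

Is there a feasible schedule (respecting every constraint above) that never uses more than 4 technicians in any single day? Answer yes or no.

yes

Schedule Task 1@1, Task 2@2, Task 3@5: d1:2  d2:3  d3:3  d4:3  d5:4  d6:4 — peak 4 ≤ 4.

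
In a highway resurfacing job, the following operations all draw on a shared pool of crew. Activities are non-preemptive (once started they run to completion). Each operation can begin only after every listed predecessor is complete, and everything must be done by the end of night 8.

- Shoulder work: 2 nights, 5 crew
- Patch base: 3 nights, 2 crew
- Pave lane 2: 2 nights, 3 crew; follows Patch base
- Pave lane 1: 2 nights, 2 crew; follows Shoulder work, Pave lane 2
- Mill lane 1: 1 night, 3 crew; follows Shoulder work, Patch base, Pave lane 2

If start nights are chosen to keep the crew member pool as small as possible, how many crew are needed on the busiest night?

Schedule Shoulder work@1, Patch base@1, Pave lane 2@4, Pave lane 1@6, Mill lane 1@6: n1:7  n2:7  n3:2  n4:3  n5:3  n6:5  n7:2  n8:0 — peak 7.

7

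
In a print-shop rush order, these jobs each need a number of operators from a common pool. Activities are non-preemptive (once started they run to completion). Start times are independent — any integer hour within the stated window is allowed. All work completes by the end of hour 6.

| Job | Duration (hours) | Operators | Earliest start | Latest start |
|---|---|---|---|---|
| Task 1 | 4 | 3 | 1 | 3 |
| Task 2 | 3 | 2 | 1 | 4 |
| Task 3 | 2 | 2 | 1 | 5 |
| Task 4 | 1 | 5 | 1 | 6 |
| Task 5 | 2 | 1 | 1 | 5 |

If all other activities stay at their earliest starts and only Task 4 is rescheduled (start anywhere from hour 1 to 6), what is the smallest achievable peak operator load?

Task 4@1: h1:13  h2:8  h3:5  h4:3  h5:0  h6:0 → peak 13
Task 4@2: h1:8  h2:13  h3:5  h4:3  h5:0  h6:0 → peak 13
Task 4@3: h1:8  h2:8  h3:10  h4:3  h5:0  h6:0 → peak 10
Task 4@4: h1:8  h2:8  h3:5  h4:8  h5:0  h6:0 → peak 8
Task 4@5: h1:8  h2:8  h3:5  h4:3  h5:5  h6:0 → peak 8
Task 4@6: h1:8  h2:8  h3:5  h4:3  h5:0  h6:5 → peak 8
Best is Task 4@4, peak 8.

8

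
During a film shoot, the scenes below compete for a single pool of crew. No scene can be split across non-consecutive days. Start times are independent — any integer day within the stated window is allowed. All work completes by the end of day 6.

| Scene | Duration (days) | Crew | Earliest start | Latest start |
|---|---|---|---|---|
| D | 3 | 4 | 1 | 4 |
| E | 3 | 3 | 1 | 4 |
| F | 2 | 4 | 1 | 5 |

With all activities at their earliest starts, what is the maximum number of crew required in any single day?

Early-start schedule: D@1, E@1, F@1.
Load per day: day 1: 11, day 2: 11, day 3: 7, day 4: 0, day 5: 0, day 6: 0.
Peak is 11.

11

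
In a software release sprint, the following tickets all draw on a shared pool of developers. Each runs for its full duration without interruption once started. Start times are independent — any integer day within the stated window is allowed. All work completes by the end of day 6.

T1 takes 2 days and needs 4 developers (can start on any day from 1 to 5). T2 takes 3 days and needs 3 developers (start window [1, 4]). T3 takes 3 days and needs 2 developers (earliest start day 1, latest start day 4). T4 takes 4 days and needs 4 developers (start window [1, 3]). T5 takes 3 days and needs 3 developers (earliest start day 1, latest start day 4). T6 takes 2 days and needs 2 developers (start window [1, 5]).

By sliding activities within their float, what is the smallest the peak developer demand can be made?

9

Early-start (T1@1, T2@1, T3@1, T4@1, T5@1, T6@1) gives peak 18: d1:18  d2:18  d3:12  d4:4  d5:0  d6:0.
Shift T4→3, T5→4, T6→4.
Schedule T1@1, T2@1, T3@1, T4@3, T5@4, T6@4: d1:9  d2:9  d3:9  d4:9  d5:9  d6:7 — peak 9.
Total developer-days = 52 over 6 days ⇒ peak ≥ ⌈52/6⌉ = 9, so 9 is optimal.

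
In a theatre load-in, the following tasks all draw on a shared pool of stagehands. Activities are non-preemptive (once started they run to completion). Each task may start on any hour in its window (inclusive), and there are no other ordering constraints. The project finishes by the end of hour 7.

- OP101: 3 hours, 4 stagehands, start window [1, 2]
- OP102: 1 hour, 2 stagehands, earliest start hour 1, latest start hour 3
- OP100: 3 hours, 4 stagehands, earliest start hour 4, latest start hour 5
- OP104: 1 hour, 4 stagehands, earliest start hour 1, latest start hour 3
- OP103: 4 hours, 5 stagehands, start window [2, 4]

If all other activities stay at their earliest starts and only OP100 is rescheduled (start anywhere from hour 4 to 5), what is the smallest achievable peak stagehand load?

OP100@4: h1:10  h2:9  h3:9  h4:9  h5:9  h6:4  h7:0 → peak 10
OP100@5: h1:10  h2:9  h3:9  h4:5  h5:9  h6:4  h7:4 → peak 10
Best is OP100@4, peak 10.

10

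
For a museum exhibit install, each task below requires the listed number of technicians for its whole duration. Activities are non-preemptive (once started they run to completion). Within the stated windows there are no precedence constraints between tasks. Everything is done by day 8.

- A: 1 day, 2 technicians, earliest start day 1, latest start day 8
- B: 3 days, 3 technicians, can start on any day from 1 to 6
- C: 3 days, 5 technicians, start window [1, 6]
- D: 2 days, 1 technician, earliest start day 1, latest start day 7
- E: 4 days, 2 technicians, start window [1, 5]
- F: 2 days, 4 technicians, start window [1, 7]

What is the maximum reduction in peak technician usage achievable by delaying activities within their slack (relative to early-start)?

11

Early-start peak: d1:17  d2:15  d3:10  d4:2  d5:0  d6:0  d7:0  d8:0 ⇒ 17.
Leveled (A@1, B@1, C@6, D@1, E@2, F@4): d1:6  d2:6  d3:5  d4:6  d5:6  d6:5  d7:5  d8:5 ⇒ 6.
Reduction 17 − 6 = 11.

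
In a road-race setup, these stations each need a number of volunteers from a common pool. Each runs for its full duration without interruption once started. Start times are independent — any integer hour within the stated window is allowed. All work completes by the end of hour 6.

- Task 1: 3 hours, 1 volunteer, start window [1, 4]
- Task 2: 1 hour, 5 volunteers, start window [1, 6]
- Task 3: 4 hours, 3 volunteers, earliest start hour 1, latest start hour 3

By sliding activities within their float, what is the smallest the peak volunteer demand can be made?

Early-start (Task 1@1, Task 2@1, Task 3@1) gives peak 9: h1:9  h2:4  h3:4  h4:3  h5:0  h6:0.
Shift Task 2→5.
Schedule Task 1@1, Task 2@5, Task 3@1: h1:4  h2:4  h3:4  h4:3  h5:5  h6:0 — peak 5.

5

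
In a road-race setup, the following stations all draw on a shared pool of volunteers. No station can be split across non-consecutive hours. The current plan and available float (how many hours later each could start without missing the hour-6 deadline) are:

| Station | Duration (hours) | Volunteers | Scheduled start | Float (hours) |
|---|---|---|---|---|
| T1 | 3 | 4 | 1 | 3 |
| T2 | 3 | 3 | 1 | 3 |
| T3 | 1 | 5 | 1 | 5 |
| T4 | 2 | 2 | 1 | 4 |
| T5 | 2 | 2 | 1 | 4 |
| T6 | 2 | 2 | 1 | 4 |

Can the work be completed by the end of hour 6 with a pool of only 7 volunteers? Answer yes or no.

yes

Schedule T1@1, T2@1, T3@4, T4@4, T5@5, T6@5: h1:7  h2:7  h3:7  h4:7  h5:6  h6:4 — peak 7 ≤ 7.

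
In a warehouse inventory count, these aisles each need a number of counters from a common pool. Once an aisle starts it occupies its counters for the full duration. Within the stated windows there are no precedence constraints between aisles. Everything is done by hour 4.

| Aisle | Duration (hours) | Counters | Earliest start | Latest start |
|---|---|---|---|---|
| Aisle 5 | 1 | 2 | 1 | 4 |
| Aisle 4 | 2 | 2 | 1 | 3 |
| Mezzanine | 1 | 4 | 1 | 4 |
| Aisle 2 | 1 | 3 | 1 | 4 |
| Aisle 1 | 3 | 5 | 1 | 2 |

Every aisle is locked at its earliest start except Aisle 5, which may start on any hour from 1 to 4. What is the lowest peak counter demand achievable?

Aisle 5@1: h1:16  h2:7  h3:5  h4:0 → peak 16
Aisle 5@2: h1:14  h2:9  h3:5  h4:0 → peak 14
Aisle 5@3: h1:14  h2:7  h3:7  h4:0 → peak 14
Aisle 5@4: h1:14  h2:7  h3:5  h4:2 → peak 14
Best is Aisle 5@2, peak 14.

14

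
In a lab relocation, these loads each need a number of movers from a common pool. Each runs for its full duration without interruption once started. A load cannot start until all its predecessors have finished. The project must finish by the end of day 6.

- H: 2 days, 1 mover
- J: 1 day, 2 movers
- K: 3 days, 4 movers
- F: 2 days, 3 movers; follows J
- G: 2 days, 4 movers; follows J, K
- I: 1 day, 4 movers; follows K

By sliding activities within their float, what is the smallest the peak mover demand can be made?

7

Early-start (H@1, J@1, K@1, F@2, G@4, I@4) gives peak 8: d1:7  d2:8  d3:7  d4:8  d5:4  d6:0.
Shift F→3, I→6.
Schedule H@1, J@1, K@1, F@3, G@4, I@6: d1:7  d2:5  d3:7  d4:7  d5:4  d6:4 — peak 7.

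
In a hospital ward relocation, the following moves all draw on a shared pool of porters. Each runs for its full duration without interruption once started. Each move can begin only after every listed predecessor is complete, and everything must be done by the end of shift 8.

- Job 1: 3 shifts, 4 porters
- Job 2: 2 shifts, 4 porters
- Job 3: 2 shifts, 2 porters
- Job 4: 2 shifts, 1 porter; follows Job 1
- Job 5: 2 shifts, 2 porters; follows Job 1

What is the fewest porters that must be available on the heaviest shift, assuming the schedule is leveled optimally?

5

Early-start (Job 1@1, Job 2@1, Job 3@1, Job 4@4, Job 5@4) gives peak 10: s1:10  s2:10  s3:4  s4:3  s5:3  s6:0  s7:0  s8:0.
Shift Job 2→4, Job 3→6, Job 5→6.
Schedule Job 1@1, Job 2@4, Job 3@6, Job 4@4, Job 5@6: s1:4  s2:4  s3:4  s4:5  s5:5  s6:4  s7:4  s8:0 — peak 5.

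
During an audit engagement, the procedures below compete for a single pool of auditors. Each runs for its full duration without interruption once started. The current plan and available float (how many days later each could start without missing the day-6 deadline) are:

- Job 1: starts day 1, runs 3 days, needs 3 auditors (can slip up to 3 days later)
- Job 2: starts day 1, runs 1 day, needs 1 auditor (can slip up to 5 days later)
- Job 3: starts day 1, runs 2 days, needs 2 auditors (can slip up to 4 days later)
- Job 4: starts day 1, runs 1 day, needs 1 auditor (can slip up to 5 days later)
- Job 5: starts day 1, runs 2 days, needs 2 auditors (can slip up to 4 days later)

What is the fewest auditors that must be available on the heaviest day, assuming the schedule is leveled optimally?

Early-start (Job 1@1, Job 2@1, Job 3@1, Job 4@1, Job 5@1) gives peak 9: d1:9  d2:7  d3:3  d4:0  d5:0  d6:0.
Shift Job 3→4, Job 4→2, Job 5→4.
Schedule Job 1@1, Job 2@1, Job 3@4, Job 4@2, Job 5@4: d1:4  d2:4  d3:3  d4:4  d5:4  d6:0 — peak 4.
Total auditor-days = 19 over 6 days ⇒ peak ≥ ⌈19/6⌉ = 4, so 4 is optimal.

4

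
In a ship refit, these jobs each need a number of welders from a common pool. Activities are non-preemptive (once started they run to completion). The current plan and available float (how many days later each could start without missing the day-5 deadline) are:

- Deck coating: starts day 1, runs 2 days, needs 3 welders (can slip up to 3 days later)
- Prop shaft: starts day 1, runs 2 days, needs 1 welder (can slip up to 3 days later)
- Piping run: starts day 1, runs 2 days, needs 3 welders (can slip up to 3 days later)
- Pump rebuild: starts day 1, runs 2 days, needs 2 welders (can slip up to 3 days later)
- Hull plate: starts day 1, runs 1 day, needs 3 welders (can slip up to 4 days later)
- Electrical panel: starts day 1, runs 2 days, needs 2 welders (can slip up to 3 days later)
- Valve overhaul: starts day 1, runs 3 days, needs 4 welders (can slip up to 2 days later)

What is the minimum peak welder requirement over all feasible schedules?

Early-start (Deck coating@1, Prop shaft@1, Piping run@1, Pump rebuild@1, Hull plate@1, Electrical panel@1, Valve overhaul@1) gives peak 18: d1:18  d2:15  d3:4  d4:0  d5:0.
Shift Pump rebuild→3, Hull plate→5, Electrical panel→3, Valve overhaul→3.
Schedule Deck coating@1, Prop shaft@1, Piping run@1, Pump rebuild@3, Hull plate@5, Electrical panel@3, Valve overhaul@3: d1:7  d2:7  d3:8  d4:8  d5:7 — peak 8.
Total welder-days = 37 over 5 days ⇒ peak ≥ ⌈37/5⌉ = 8, so 8 is optimal.

8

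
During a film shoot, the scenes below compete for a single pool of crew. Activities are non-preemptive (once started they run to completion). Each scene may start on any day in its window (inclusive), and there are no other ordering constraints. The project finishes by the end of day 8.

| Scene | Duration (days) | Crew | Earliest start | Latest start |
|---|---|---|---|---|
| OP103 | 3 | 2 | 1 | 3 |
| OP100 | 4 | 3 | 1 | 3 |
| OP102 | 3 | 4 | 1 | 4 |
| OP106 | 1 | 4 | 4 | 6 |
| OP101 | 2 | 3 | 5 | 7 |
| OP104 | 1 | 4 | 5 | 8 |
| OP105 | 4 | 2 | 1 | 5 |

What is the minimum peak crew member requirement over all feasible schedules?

9

Early-start (OP103@1, OP100@1, OP102@1, OP106@4, OP101@5, OP104@5, OP105@1) gives peak 11: d1:11  d2:11  d3:11  d4:9  d5:7  d6:3  d7:0  d8:0.
Shift OP105→4.
Schedule OP103@1, OP100@1, OP102@1, OP106@4, OP101@5, OP104@5, OP105@4: d1:9  d2:9  d3:9  d4:9  d5:9  d6:5  d7:2  d8:0 — peak 9.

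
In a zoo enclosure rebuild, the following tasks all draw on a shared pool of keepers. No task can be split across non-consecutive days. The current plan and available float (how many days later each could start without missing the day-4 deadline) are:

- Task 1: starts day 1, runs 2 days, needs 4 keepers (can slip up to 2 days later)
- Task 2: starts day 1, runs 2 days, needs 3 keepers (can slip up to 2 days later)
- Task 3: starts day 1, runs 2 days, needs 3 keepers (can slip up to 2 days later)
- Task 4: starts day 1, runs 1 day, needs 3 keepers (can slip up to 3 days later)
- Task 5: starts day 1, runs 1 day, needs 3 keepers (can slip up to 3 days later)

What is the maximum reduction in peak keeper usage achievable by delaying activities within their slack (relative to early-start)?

9

Early-start peak: d1:16  d2:10  d3:0  d4:0 ⇒ 16.
Leveled (Task 1@1, Task 2@1, Task 3@3, Task 4@3, Task 5@4): d1:7  d2:7  d3:6  d4:6 ⇒ 7.
Reduction 16 − 7 = 9.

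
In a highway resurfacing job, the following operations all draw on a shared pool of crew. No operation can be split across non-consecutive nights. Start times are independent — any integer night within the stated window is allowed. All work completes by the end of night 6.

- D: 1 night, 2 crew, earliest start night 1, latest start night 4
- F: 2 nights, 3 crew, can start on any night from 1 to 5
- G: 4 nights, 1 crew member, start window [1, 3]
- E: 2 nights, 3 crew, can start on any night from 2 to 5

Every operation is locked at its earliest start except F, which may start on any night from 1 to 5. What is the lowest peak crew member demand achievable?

4

F@1: n1:6  n2:7  n3:4  n4:1  n5:0  n6:0 → peak 7
F@2: n1:3  n2:7  n3:7  n4:1  n5:0  n6:0 → peak 7
F@3: n1:3  n2:4  n3:7  n4:4  n5:0  n6:0 → peak 7
F@4: n1:3  n2:4  n3:4  n4:4  n5:3  n6:0 → peak 4
F@5: n1:3  n2:4  n3:4  n4:1  n5:3  n6:3 → peak 4
Best is F@4, peak 4.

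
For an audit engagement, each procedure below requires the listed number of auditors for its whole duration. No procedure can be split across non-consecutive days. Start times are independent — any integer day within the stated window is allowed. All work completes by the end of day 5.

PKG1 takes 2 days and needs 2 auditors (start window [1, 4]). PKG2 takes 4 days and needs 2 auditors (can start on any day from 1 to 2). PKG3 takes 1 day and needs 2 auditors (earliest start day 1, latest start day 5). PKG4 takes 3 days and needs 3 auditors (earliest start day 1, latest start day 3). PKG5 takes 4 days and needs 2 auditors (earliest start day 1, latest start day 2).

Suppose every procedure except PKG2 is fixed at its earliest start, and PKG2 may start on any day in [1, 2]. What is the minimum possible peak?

9

PKG2@1: d1:11  d2:9  d3:7  d4:4  d5:0 → peak 11
PKG2@2: d1:9  d2:9  d3:7  d4:4  d5:2 → peak 9
Best is PKG2@2, peak 9.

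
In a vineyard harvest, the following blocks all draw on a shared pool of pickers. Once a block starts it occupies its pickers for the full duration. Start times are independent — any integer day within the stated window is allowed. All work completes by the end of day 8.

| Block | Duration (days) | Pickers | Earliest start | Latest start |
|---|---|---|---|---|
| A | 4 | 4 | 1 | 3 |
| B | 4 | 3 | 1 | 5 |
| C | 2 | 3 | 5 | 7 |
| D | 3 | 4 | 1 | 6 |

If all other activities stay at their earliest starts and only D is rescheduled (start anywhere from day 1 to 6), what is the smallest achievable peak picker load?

D@1: d1:11  d2:11  d3:11  d4:7  d5:3  d6:3  d7:0  d8:0 → peak 11
D@2: d1:7  d2:11  d3:11  d4:11  d5:3  d6:3  d7:0  d8:0 → peak 11
D@3: d1:7  d2:7  d3:11  d4:11  d5:7  d6:3  d7:0  d8:0 → peak 11
D@4: d1:7  d2:7  d3:7  d4:11  d5:7  d6:7  d7:0  d8:0 → peak 11
D@5: d1:7  d2:7  d3:7  d4:7  d5:7  d6:7  d7:4  d8:0 → peak 7
D@6: d1:7  d2:7  d3:7  d4:7  d5:3  d6:7  d7:4  d8:4 → peak 7
Best is D@5, peak 7.

7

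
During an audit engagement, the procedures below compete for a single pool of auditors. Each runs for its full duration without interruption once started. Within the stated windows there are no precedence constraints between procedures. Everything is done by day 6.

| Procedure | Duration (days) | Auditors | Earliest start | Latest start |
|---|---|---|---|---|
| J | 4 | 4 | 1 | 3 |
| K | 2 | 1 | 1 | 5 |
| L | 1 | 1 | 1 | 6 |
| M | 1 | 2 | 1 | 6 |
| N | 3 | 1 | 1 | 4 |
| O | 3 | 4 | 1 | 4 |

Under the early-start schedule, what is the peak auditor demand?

13

Early-start schedule: J@1, K@1, L@1, M@1, N@1, O@1.
Load per day: day 1: 13, day 2: 10, day 3: 9, day 4: 4, day 5: 0, day 6: 0.
Peak is 13.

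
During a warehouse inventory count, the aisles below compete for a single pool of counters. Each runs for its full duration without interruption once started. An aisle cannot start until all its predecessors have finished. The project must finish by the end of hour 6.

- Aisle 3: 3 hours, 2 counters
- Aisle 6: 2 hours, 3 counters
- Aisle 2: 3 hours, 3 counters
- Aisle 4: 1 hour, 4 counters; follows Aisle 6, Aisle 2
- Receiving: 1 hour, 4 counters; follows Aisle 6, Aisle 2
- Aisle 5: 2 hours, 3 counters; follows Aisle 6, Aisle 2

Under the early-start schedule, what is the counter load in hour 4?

At early start, hour 4 has: Aisle 4, Receiving, Aisle 5.
Demand: 4 + 4 + 3 = 11.

11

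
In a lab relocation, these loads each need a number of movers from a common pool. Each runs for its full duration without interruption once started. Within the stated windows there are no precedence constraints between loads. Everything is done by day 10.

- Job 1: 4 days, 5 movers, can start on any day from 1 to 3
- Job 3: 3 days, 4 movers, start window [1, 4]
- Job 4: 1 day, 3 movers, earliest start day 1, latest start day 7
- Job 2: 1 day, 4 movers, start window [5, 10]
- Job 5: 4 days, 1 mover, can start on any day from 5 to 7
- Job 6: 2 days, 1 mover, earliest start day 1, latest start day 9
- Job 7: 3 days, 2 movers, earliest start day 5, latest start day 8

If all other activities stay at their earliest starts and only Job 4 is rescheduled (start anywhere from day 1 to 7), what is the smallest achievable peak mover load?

10

Job 4@1: d1:13  d2:10  d3:9  d4:5  d5:7  d6:3  d7:3  d8:1  d9:0  d10:0 → peak 13
Job 4@2: d1:10  d2:13  d3:9  d4:5  d5:7  d6:3  d7:3  d8:1  d9:0  d10:0 → peak 13
Job 4@3: d1:10  d2:10  d3:12  d4:5  d5:7  d6:3  d7:3  d8:1  d9:0  d10:0 → peak 12
Job 4@4: d1:10  d2:10  d3:9  d4:8  d5:7  d6:3  d7:3  d8:1  d9:0  d10:0 → peak 10
Job 4@5: d1:10  d2:10  d3:9  d4:5  d5:10  d6:3  d7:3  d8:1  d9:0  d10:0 → peak 10
Job 4@6: d1:10  d2:10  d3:9  d4:5  d5:7  d6:6  d7:3  d8:1  d9:0  d10:0 → peak 10
Job 4@7: d1:10  d2:10  d3:9  d4:5  d5:7  d6:3  d7:6  d8:1  d9:0  d10:0 → peak 10
Best is Job 4@4, peak 10.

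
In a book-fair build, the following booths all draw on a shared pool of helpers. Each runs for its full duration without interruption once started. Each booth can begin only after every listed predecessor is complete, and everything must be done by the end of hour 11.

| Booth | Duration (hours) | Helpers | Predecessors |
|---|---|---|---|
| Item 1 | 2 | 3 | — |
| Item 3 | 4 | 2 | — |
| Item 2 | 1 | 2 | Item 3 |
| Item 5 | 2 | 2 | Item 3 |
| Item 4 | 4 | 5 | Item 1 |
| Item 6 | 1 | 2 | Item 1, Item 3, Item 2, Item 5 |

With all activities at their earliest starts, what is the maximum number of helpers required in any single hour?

9

Early-start schedule: Item 1@1, Item 3@1, Item 2@5, Item 5@5, Item 4@3, Item 6@7.
Load per hour: hour 1: 5, hour 2: 5, hour 3: 7, hour 4: 7, hour 5: 9, hour 6: 7, hour 7: 2, hour 8: 0, hour 9: 0, hour 10: 0, hour 11: 0.
Peak is 9.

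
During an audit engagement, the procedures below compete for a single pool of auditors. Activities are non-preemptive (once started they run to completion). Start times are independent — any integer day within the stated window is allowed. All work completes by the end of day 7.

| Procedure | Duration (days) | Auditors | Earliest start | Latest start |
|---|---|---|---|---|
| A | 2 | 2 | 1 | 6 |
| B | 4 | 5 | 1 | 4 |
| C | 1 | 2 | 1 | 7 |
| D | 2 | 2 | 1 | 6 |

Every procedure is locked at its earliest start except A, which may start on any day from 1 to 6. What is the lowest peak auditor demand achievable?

A@1: d1:11  d2:9  d3:5  d4:5  d5:0  d6:0  d7:0 → peak 11
A@2: d1:9  d2:9  d3:7  d4:5  d5:0  d6:0  d7:0 → peak 9
A@3: d1:9  d2:7  d3:7  d4:7  d5:0  d6:0  d7:0 → peak 9
A@4: d1:9  d2:7  d3:5  d4:7  d5:2  d6:0  d7:0 → peak 9
A@5: d1:9  d2:7  d3:5  d4:5  d5:2  d6:2  d7:0 → peak 9
A@6: d1:9  d2:7  d3:5  d4:5  d5:0  d6:2  d7:2 → peak 9
Best is A@2, peak 9.

9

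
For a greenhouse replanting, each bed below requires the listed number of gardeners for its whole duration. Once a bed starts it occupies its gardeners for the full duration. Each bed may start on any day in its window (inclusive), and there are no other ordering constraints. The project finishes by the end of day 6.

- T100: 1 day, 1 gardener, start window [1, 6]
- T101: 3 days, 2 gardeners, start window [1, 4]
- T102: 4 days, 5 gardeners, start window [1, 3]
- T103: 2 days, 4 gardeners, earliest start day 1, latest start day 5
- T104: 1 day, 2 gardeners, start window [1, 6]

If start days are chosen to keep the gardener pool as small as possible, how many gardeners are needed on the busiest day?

Early-start (T100@1, T101@1, T102@1, T103@1, T104@1) gives peak 14: d1:14  d2:11  d3:7  d4:5  d5:0  d6:0.
Shift T102→3, T104→4.
Schedule T100@1, T101@1, T102@3, T103@1, T104@4: d1:7  d2:6  d3:7  d4:7  d5:5  d6:5 — peak 7.
Total gardener-days = 37 over 6 days ⇒ peak ≥ ⌈37/6⌉ = 7, so 7 is optimal.

7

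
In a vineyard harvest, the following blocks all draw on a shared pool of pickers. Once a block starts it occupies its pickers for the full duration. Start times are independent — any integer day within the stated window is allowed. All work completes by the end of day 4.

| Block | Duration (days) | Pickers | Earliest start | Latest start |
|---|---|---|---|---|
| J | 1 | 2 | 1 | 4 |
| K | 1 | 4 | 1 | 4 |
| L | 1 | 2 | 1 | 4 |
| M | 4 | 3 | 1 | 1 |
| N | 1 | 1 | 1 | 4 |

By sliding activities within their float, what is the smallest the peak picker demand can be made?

Early-start (J@1, K@1, L@1, M@1, N@1) gives peak 12: d1:12  d2:3  d3:3  d4:3.
Shift K→2, N→3.
Schedule J@1, K@2, L@1, M@1, N@3: d1:7  d2:7  d3:4  d4:3 — peak 7.

7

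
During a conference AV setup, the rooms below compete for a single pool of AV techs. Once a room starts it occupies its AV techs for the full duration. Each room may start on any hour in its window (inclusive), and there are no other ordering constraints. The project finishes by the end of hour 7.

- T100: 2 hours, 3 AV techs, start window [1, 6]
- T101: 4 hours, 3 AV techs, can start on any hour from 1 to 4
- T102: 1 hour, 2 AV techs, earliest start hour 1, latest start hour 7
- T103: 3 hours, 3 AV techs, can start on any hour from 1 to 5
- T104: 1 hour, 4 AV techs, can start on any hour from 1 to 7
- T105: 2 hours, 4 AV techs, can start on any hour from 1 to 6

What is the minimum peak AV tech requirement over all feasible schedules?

7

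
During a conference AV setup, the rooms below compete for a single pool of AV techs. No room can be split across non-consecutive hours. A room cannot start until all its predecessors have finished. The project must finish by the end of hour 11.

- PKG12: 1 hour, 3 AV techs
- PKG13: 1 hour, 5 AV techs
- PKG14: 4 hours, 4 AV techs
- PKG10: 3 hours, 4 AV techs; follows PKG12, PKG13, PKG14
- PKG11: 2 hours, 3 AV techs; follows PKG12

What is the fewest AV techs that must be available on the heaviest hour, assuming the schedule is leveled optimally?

Early-start (PKG12@1, PKG13@1, PKG14@1, PKG10@5, PKG11@2) gives peak 12: h1:12  h2:7  h3:7  h4:4  h5:4  h6:4  h7:4  h8:0  h9:0  h10:0  h11:0.
Shift PKG13→2, PKG14→3, PKG10→7, PKG11→10.
Schedule PKG12@1, PKG13@2, PKG14@3, PKG10@7, PKG11@10: h1:3  h2:5  h3:4  h4:4  h5:4  h6:4  h7:4  h8:4  h9:4  h10:3  h11:3 — peak 5.

5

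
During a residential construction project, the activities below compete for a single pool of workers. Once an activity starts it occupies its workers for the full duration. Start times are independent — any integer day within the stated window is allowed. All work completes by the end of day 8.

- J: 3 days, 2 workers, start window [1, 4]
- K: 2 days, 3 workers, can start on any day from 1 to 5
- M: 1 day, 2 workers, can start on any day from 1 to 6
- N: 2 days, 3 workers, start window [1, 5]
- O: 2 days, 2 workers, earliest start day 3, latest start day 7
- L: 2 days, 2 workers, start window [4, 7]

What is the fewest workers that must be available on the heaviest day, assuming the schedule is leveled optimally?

5

Early-start (J@1, K@1, M@1, N@1, O@3, L@4) gives peak 10: d1:10  d2:8  d3:4  d4:4  d5:2  d6:0  d7:0  d8:0.
Shift M→3, N→4, O→4, L→6.
Schedule J@1, K@1, M@3, N@4, O@4, L@6: d1:5  d2:5  d3:4  d4:5  d5:5  d6:2  d7:2  d8:0 — peak 5.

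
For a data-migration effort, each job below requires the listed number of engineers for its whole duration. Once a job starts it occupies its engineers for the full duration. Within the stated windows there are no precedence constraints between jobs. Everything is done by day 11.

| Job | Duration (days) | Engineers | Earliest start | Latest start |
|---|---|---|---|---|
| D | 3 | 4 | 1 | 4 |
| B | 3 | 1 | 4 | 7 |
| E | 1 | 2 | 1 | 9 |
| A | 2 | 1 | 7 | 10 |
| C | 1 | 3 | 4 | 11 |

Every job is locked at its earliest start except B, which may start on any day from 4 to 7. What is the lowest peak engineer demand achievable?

B@4: d1:6  d2:4  d3:4  d4:4  d5:1  d6:1  d7:1  d8:1  d9:0  d10:0  d11:0 → peak 6
B@5: d1:6  d2:4  d3:4  d4:3  d5:1  d6:1  d7:2  d8:1  d9:0  d10:0  d11:0 → peak 6
B@6: d1:6  d2:4  d3:4  d4:3  d5:0  d6:1  d7:2  d8:2  d9:0  d10:0  d11:0 → peak 6
B@7: d1:6  d2:4  d3:4  d4:3  d5:0  d6:0  d7:2  d8:2  d9:1  d10:0  d11:0 → peak 6
Best is B@4, peak 6.

6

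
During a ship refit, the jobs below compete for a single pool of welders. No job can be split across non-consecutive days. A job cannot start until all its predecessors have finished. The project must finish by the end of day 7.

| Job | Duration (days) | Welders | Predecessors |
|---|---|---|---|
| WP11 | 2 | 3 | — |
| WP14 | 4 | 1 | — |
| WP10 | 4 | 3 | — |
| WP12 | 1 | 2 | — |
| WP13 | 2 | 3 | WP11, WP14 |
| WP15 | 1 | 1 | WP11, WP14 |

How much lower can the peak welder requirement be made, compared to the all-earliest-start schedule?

3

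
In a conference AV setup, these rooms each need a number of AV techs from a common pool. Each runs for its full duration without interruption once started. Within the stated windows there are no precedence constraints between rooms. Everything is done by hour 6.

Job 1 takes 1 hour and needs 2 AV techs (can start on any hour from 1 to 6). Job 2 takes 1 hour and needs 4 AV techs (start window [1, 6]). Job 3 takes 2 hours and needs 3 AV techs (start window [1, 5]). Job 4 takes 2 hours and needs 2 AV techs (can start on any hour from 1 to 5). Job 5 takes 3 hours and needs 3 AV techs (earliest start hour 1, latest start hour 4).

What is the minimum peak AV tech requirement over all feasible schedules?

Early-start (Job 1@1, Job 2@1, Job 3@1, Job 4@1, Job 5@1) gives peak 14: h1:14  h2:8  h3:3  h4:0  h5:0  h6:0.
Shift Job 2→3, Job 4→4, Job 5→4.
Schedule Job 1@1, Job 2@3, Job 3@1, Job 4@4, Job 5@4: h1:5  h2:3  h3:4  h4:5  h5:5  h6:3 — peak 5.
Total AV tech-hours = 25 over 6 hours ⇒ peak ≥ ⌈25/6⌉ = 5, so 5 is optimal.

5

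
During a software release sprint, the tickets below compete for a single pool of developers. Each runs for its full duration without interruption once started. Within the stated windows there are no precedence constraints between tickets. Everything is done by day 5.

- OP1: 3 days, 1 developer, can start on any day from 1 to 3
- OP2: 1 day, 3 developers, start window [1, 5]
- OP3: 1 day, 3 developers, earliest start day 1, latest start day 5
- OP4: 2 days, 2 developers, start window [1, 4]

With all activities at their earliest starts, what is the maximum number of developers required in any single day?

9

Early-start schedule: OP1@1, OP2@1, OP3@1, OP4@1.
Load per day: day 1: 9, day 2: 3, day 3: 1, day 4: 0, day 5: 0.
Peak is 9.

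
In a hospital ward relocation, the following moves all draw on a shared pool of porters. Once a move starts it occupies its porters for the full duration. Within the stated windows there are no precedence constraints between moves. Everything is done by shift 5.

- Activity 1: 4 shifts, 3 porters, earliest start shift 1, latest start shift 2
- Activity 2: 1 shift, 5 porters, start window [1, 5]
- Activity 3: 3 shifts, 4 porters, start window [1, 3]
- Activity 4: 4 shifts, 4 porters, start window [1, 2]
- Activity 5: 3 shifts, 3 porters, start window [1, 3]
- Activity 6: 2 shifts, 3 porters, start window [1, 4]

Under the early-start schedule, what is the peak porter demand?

Early-start schedule: Activity 1@1, Activity 2@1, Activity 3@1, Activity 4@1, Activity 5@1, Activity 6@1.
Load per shift: shift 1: 22, shift 2: 17, shift 3: 14, shift 4: 7, shift 5: 0.
Peak is 22.

22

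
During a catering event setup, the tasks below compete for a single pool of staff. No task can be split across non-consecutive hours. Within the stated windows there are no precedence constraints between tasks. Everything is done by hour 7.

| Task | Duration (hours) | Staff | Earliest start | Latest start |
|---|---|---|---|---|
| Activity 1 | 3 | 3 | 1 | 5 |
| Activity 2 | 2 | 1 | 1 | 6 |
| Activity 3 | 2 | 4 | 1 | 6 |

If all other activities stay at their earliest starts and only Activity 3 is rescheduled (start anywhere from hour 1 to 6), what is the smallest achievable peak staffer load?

4

Activity 3@1: h1:8  h2:8  h3:3  h4:0  h5:0  h6:0  h7:0 → peak 8
Activity 3@2: h1:4  h2:8  h3:7  h4:0  h5:0  h6:0  h7:0 → peak 8
Activity 3@3: h1:4  h2:4  h3:7  h4:4  h5:0  h6:0  h7:0 → peak 7
Activity 3@4: h1:4  h2:4  h3:3  h4:4  h5:4  h6:0  h7:0 → peak 4
Activity 3@5: h1:4  h2:4  h3:3  h4:0  h5:4  h6:4  h7:0 → peak 4
Activity 3@6: h1:4  h2:4  h3:3  h4:0  h5:0  h6:4  h7:4 → peak 4
Best is Activity 3@4, peak 4.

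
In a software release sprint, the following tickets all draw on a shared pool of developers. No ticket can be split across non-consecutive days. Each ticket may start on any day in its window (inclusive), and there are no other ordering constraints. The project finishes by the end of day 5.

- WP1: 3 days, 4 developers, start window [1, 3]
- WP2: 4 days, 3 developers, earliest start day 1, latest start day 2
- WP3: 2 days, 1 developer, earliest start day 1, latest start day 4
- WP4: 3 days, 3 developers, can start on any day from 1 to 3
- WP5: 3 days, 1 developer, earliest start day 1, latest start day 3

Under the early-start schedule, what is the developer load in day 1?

12

At early start, day 1 has: WP1, WP2, WP3, WP4, WP5.
Demand: 4 + 3 + 1 + 3 + 1 = 12.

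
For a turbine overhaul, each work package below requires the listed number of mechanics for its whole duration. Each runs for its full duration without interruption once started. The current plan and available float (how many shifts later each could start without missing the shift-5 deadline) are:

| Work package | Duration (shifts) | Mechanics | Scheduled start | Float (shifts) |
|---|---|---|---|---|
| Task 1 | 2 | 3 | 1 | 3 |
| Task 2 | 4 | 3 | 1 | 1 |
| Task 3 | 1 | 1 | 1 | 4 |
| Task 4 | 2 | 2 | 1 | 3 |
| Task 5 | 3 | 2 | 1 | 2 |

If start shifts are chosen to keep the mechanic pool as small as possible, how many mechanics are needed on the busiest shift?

7

Early-start (Task 1@1, Task 2@1, Task 3@1, Task 4@1, Task 5@1) gives peak 11: s1:11  s2:10  s3:5  s4:3  s5:0.
Shift Task 4→3, Task 5→3.
Schedule Task 1@1, Task 2@1, Task 3@1, Task 4@3, Task 5@3: s1:7  s2:6  s3:7  s4:7  s5:2 — peak 7.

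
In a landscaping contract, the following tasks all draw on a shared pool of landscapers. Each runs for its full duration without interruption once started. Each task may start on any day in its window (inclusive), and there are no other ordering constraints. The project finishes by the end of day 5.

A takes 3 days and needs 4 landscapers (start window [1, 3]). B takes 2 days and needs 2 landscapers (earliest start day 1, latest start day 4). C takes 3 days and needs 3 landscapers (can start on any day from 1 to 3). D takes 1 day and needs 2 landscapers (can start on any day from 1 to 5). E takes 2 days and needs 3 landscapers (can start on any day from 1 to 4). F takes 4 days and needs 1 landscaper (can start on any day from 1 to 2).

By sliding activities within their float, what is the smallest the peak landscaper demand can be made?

Early-start (A@1, B@1, C@1, D@1, E@1, F@1) gives peak 15: d1:15  d2:13  d3:8  d4:1  d5:0.
Shift C→3, E→4, F→2.
Schedule A@1, B@1, C@3, D@1, E@4, F@2: d1:8  d2:7  d3:8  d4:7  d5:7 — peak 8.
Total landscaper-days = 37 over 5 days ⇒ peak ≥ ⌈37/5⌉ = 8, so 8 is optimal.

8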